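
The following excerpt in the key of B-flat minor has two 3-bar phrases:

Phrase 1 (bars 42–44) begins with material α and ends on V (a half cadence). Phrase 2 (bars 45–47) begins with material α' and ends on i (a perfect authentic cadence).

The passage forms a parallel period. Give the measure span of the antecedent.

measures 42–44

The phrase ending with the weaker cadence (half cadence) is the antecedent; the one ending more conclusively (perfect authentic cadence) is the consequent. The antecedent is measures 42–44.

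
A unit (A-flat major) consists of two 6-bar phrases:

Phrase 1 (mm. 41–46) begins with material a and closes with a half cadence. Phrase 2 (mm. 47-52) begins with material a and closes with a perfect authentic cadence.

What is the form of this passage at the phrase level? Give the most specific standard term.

parallel period

Phrase 1 ends with a half cadence (weaker) and phrase 2 with a perfect authentic cadence (stronger): antecedent + consequent = a period.
The two phrases open with the same material (a / a), so the period is parallel.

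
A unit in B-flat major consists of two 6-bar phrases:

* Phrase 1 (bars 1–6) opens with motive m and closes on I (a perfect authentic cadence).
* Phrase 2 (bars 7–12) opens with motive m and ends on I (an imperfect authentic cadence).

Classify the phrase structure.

The second phrase closes with an imperfect authentic cadence, which is not stronger than the first phrase's perfect authentic cadence; without a weak→strong cadential pair there is no antecedent–consequent relationship, so this is a phrase group rather than a period.

phrase group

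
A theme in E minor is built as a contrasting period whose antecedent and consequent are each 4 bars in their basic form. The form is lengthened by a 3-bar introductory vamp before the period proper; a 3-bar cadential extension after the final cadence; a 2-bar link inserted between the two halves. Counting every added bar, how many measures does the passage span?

16 measures

Basic contrasting period: 4 + 4 = 8 bars.
8 (basic form) + 3 (introduction) + 3 (cadential extension) + 2 (link) = 16.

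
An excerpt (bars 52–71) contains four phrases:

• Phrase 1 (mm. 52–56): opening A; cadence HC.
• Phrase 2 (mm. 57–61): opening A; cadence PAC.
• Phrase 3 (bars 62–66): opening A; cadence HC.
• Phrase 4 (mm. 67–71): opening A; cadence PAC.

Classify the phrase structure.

repeated period

The cadence pattern HC–PAC–HC–PAC is weak–strong twice, and phrases 3–4 restate phrases 1–2: a period heard twice, not a double period (which would end weakly at phrase 2).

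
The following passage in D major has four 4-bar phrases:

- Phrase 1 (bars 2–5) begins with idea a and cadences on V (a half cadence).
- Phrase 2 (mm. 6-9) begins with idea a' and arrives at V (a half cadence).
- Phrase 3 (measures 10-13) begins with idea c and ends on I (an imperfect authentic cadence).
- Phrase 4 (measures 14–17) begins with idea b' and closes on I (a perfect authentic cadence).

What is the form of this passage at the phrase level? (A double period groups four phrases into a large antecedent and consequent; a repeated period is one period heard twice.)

contrasting double period

Four phrases in two halves: the first half (bars 2-9) ends with a half cadence, the second (mm. 10–17) with a perfect authentic cadence — a large antecedent–consequent pair, i.e. a double period.
Phrase 3 begins with different material from phrase 1, making it contrasting.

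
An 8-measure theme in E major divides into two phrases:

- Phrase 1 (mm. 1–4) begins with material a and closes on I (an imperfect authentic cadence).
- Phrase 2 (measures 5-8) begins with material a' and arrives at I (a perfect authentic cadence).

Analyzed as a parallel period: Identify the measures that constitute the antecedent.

The antecedent is the phrase ending with the weaker cadence (imperfect authentic cadence, phrase 1) and the consequent the one ending more conclusively (perfect authentic cadence, phrase 2); the antecedent is bars 1-4.

measures 1–4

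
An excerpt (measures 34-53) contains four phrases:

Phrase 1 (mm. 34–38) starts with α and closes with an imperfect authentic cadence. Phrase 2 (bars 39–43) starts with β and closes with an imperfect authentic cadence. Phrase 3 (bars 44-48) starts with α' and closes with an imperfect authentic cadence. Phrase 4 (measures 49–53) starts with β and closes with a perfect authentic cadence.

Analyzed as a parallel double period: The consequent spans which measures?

measures 44–53

In a double period the four phrases pair into a large antecedent (phrases 1–2, ending imperfect authentic cadence) and a large consequent (phrases 3–4, ending perfect authentic cadence). The consequent spans bars 44-53.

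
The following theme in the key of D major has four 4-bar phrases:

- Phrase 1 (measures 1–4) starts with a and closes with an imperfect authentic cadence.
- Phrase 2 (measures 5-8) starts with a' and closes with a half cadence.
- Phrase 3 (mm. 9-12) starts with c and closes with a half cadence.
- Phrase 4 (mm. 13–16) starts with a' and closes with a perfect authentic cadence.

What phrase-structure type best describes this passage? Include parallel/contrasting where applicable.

Four phrases in two halves: the first half (mm. 1–8) ends with a half cadence, the second (mm. 9–16) with a perfect authentic cadence — a large antecedent–consequent pair, i.e. a double period.
Phrase 3 begins with different material from phrase 1, making it contrasting.

contrasting double period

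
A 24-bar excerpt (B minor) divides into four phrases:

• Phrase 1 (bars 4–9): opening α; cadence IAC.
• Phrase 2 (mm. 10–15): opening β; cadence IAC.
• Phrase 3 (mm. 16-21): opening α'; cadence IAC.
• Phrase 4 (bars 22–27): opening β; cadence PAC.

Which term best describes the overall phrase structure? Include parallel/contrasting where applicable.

Four phrases in two halves: the first half (measures 4-15) ends with an imperfect authentic cadence, the second (mm. 16–27) with a perfect authentic cadence — a large antecedent–consequent pair, i.e. a double period.
Phrase 3 begins with the same material as phrase 1, making it parallel.

parallel double period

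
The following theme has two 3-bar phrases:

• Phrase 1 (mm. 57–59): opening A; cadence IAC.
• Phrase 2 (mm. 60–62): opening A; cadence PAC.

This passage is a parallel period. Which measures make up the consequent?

measures 60–62

The antecedent is the phrase ending with the weaker cadence (imperfect authentic cadence, phrase 1) and the consequent the one ending more conclusively (perfect authentic cadence, phrase 2); the consequent is mm. 60–62.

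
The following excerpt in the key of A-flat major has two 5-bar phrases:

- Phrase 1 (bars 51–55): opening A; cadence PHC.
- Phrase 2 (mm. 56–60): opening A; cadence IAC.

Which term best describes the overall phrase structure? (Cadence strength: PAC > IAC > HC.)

Phrase 1 ends with a Phrygian half cadence (weaker) and phrase 2 with an imperfect authentic cadence (stronger): antecedent + consequent = a period.
The two phrases open with the same material (A / A), so the period is parallel.

parallel period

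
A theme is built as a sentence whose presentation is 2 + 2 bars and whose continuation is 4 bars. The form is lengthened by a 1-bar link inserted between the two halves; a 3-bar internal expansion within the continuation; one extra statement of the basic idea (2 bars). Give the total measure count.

Basic sentence: 2 + 2 + 4 = 8 bars.
8 (basic form) + 1 (link) + 3 (internal expansion) + 2 (extra statement) = 14.

14 measures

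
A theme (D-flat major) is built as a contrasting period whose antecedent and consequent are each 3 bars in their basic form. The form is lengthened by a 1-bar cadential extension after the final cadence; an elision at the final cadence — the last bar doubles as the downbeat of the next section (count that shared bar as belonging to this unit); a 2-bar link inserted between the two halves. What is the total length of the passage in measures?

Basic contrasting period: 3 + 3 = 6 bars.
6 (basic form) + 1 (cadential extension) + 2 (link) = 9.
The elision shares a bar with the next section but does not change this unit's count.

9 measures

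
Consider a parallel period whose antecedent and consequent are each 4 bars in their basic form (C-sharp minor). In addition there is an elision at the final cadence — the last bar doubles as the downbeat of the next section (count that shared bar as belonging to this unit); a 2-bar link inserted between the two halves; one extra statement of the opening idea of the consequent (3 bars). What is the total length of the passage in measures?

13 measures

Basic parallel period: 4 + 4 = 8 bars.
8 (basic form) + 2 (link) + 3 (extra statement) = 13.
The elision shares a bar with the next section but does not change this unit's count.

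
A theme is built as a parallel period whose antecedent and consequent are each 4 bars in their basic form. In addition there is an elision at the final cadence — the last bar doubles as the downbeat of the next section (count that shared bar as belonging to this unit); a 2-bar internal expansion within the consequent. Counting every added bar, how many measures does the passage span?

10 measures

Basic parallel period: 4 + 4 = 8 bars.
8 (basic form) + 2 (internal expansion) = 10.
The elision shares a bar with the next section but does not change this unit's count.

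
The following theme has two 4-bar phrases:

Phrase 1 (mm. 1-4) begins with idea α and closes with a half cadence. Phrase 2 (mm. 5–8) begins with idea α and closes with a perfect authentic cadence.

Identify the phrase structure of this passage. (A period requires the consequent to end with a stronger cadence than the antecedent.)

parallel period

Phrase 1 ends with a half cadence (weaker) and phrase 2 with a perfect authentic cadence (stronger): antecedent + consequent = a period.
The two phrases open with the same material (α / α), so the period is parallel.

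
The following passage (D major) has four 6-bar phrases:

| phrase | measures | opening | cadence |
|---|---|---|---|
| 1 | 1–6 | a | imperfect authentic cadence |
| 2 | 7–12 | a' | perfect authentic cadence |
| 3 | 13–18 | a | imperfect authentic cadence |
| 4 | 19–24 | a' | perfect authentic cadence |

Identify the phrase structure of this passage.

repeated period

The cadence pattern IAC–PAC–IAC–PAC is weak–strong twice, and phrases 3–4 restate phrases 1–2: a period heard twice, not a double period (which would end weakly at phrase 2).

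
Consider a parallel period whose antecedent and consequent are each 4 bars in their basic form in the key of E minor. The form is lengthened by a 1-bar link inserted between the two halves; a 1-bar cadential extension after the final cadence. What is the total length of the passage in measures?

10 measures

Basic parallel period: 4 + 4 = 8 bars.
8 (basic form) + 1 (link) + 1 (cadential extension) = 10.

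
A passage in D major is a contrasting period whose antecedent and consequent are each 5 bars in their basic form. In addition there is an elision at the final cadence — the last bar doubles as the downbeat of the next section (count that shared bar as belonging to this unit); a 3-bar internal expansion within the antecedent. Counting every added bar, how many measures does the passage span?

Basic contrasting period: 5 + 5 = 10 bars.
10 (basic form) + 3 (internal expansion) = 13.
The elision shares a bar with the next section but does not change this unit's count.

13 measures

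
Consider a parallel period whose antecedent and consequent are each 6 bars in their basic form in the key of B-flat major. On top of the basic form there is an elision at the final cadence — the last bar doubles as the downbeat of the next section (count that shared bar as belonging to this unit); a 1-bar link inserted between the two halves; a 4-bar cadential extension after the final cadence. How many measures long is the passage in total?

17 measures

Basic parallel period: 6 + 6 = 12 bars.
12 (basic form) + 1 (link) + 4 (cadential extension) = 17.
The elision shares a bar with the next section but does not change this unit's count.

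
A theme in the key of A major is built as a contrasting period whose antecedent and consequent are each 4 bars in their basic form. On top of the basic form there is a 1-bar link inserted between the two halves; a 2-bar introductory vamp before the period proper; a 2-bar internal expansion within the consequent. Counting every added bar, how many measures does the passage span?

13 measures

Basic contrasting period: 4 + 4 = 8 bars.
8 (basic form) + 1 (link) + 2 (introduction) + 2 (internal expansion) = 13.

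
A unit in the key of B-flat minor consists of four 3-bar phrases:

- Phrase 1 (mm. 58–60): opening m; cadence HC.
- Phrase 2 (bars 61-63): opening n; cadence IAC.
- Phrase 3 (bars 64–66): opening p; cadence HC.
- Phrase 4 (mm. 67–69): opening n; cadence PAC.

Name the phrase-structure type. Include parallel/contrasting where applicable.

Four phrases in two halves: the first half (mm. 58-63) ends with an imperfect authentic cadence, the second (mm. 64–69) with a perfect authentic cadence — a large antecedent–consequent pair, i.e. a double period.
Phrase 3 begins with different material from phrase 1, making it contrasting.

contrasting double period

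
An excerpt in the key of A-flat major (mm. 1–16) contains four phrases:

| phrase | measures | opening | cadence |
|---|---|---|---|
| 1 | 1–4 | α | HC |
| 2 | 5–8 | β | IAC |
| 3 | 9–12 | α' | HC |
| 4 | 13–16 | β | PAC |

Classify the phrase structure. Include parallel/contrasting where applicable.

parallel double period

Four phrases in two halves: the first half (bars 1-8) ends with an imperfect authentic cadence, the second (bars 9–16) with a perfect authentic cadence — a large antecedent–consequent pair, i.e. a double period.
Phrase 3 begins with the same material as phrase 1, making it parallel.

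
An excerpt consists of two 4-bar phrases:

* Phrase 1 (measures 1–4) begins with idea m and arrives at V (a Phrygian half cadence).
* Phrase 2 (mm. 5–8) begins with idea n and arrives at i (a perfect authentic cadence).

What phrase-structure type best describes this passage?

Phrase 1 ends with a Phrygian half cadence (weaker) and phrase 2 with a perfect authentic cadence (stronger): antecedent + consequent = a period.
The two phrases open with different material (m / n), so the period is contrasting.

contrasting period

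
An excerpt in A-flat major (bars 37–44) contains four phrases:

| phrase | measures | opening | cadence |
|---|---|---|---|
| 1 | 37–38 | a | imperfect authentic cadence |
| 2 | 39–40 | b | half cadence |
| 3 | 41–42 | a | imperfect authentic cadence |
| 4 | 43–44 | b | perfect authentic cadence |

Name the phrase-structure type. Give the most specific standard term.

parallel double period

Four phrases in two halves: the first half (mm. 37–40) ends with a half cadence, the second (measures 41–44) with a perfect authentic cadence — a large antecedent–consequent pair, i.e. a double period.
Phrase 3 begins with the same material as phrase 1, making it parallel.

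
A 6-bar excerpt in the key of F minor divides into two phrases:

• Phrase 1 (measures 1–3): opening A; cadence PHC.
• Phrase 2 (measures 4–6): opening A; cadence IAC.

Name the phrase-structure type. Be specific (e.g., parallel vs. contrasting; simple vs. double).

parallel period

Phrase 1 ends with a Phrygian half cadence (weaker) and phrase 2 with an imperfect authentic cadence (stronger): antecedent + consequent = a period.
The two phrases open with the same material (A / A), so the period is parallel.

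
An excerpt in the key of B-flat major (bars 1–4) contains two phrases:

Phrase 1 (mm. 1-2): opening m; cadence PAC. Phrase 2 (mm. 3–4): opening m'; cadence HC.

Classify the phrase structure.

The second phrase closes with a half cadence, which is not stronger than the first phrase's perfect authentic cadence; without a weak→strong cadential pair there is no antecedent–consequent relationship, so this is a phrase group rather than a period.

phrase group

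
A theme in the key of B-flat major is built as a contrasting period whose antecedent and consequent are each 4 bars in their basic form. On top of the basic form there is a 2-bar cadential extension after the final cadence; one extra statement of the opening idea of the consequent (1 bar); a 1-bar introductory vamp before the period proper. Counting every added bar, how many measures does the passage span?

12 measures

Basic contrasting period: 4 + 4 = 8 bars.
8 (basic form) + 2 (cadential extension) + 1 (extra statement) + 1 (introduction) = 12.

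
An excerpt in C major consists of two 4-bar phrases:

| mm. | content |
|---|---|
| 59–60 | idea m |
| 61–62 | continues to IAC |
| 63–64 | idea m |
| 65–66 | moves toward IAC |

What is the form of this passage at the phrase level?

Both phrases have the same opening (m) and the same cadence (imperfect authentic cadence): the second is a restatement, not a consequent, so this is a repeated phrase rather than a period.

repeated phrase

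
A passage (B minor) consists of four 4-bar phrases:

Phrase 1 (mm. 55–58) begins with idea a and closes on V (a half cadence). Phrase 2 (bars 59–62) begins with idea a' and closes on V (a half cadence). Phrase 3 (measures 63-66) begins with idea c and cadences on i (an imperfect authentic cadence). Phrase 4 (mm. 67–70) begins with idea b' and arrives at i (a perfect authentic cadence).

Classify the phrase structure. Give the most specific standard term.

contrasting double period

Four phrases in two halves: the first half (mm. 55–62) ends with a half cadence, the second (measures 63–70) with a perfect authentic cadence — a large antecedent–consequent pair, i.e. a double period.
Phrase 3 begins with different material from phrase 1, making it contrasting.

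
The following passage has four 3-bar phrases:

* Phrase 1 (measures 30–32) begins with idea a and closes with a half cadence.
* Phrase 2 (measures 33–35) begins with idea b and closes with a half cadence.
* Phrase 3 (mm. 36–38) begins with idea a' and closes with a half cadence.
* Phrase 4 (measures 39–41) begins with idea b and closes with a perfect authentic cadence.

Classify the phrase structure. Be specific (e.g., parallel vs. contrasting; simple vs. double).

parallel double period

Four phrases in two halves: the first half (mm. 30-35) ends with a half cadence, the second (bars 36–41) with a perfect authentic cadence — a large antecedent–consequent pair, i.e. a double period.
Phrase 3 begins with the same material as phrase 1, making it parallel.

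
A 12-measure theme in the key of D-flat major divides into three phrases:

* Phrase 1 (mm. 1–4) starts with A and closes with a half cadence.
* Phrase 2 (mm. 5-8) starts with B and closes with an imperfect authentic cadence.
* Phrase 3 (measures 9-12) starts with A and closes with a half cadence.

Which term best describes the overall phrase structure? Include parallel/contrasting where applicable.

phrase group

The final phrase closes with a half cadence, which is not stronger than the preceding imperfect authentic cadence; the 3 phrases lack an overall antecedent–consequent design and so form a phrase group.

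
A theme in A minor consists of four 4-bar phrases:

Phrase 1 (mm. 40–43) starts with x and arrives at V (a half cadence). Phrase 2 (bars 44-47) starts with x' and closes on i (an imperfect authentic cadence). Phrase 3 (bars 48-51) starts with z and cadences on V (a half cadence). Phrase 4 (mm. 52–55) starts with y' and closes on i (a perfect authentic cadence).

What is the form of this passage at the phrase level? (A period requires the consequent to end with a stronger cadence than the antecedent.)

contrasting double period

Four phrases in two halves: the first half (mm. 40-47) ends with an imperfect authentic cadence, the second (mm. 48–55) with a perfect authentic cadence — a large antecedent–consequent pair, i.e. a double period.
Phrase 3 begins with different material from phrase 1, making it contrasting.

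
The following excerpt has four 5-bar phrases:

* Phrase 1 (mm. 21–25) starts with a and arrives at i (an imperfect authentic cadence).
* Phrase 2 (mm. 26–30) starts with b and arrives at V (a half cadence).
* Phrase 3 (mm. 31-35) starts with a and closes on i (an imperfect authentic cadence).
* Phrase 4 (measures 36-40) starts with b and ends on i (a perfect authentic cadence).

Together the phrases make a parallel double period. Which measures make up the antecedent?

measures 21–30

In a double period the first pair of phrases (ending half cadence) is the large antecedent and the second pair (ending perfect authentic cadence) is the large consequent; the antecedent is measures 21–30.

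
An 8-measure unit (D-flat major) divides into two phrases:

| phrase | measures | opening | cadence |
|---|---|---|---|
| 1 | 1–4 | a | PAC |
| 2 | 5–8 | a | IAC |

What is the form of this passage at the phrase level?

The second phrase closes with an imperfect authentic cadence, which is not stronger than the first phrase's perfect authentic cadence; without a weak→strong cadential pair there is no antecedent–consequent relationship, so this is a phrase group rather than a period.

phrase group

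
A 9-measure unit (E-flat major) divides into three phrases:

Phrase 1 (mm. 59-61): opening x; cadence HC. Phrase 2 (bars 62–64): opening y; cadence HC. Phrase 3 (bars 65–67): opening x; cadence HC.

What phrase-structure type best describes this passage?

phrase group

The final phrase closes with a half cadence, which is not stronger than the preceding half cadence; the 3 phrases lack an overall antecedent–consequent design and so form a phrase group.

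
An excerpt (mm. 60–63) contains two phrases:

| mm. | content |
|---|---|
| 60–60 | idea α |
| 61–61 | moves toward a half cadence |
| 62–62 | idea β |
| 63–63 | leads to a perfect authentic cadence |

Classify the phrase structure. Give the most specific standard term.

contrasting period

Phrase 1 ends with a half cadence (weaker) and phrase 2 with a perfect authentic cadence (stronger): antecedent + consequent = a period.
The two phrases open with different material (α / β), so the period is contrasting.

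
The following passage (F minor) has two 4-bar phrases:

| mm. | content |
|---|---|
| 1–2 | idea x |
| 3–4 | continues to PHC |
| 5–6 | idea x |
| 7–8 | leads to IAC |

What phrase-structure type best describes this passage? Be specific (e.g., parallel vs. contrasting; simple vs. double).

parallel period

Phrase 1 ends with a Phrygian half cadence (weaker) and phrase 2 with an imperfect authentic cadence (stronger): antecedent + consequent = a period.
The two phrases open with the same material (x / x), so the period is parallel.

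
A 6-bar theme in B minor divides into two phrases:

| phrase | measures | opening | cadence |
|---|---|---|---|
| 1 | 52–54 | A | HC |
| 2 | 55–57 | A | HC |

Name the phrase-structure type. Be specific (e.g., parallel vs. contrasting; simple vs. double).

repeated phrase

Both phrases have the same opening (A) and the same cadence (half cadence): the second is a restatement, not a consequent, so this is a repeated phrase rather than a period.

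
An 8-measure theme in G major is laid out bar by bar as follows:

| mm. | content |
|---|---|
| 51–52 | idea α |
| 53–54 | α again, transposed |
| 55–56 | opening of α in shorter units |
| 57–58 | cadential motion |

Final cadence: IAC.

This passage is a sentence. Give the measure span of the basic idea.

measures 51–52

The presentation of a sentence is the basic idea (measures 51–52) plus its repetition (mm. 53–54); the basic idea is therefore measures 51–52.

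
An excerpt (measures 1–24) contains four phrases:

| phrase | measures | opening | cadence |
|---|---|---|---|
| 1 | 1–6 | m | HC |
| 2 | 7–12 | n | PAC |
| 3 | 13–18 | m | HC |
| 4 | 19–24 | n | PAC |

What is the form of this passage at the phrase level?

repeated period

The cadence pattern HC–PAC–HC–PAC is weak–strong twice, and phrases 3–4 restate phrases 1–2: a period heard twice, not a double period (which would end weakly at phrase 2).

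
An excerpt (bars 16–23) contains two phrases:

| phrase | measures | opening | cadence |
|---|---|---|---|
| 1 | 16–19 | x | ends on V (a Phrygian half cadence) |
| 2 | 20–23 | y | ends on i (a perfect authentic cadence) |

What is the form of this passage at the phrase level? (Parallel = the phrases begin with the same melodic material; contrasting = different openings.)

contrasting period

Phrase 1 ends with a Phrygian half cadence (weaker) and phrase 2 with a perfect authentic cadence (stronger): antecedent + consequent = a period.
The two phrases open with different material (x / y), so the period is contrasting.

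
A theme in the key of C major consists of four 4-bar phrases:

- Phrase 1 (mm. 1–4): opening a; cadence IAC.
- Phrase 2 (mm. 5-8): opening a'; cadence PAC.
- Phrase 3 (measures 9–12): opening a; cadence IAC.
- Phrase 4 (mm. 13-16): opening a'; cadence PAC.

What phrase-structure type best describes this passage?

The cadence pattern IAC–PAC–IAC–PAC is weak–strong twice, and phrases 3–4 restate phrases 1–2: a period heard twice, not a double period (which would end weakly at phrase 2).

repeated period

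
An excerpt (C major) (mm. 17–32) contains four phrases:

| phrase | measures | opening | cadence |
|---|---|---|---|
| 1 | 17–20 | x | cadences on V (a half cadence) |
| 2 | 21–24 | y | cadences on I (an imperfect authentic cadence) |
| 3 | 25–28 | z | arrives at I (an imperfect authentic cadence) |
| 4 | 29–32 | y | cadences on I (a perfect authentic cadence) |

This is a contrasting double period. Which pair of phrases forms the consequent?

In a double period the first pair of phrases (ending imperfect authentic cadence) is the large antecedent and the second pair (ending perfect authentic cadence) is the large consequent; the consequent is phrases 3 and 4.

phrases 3 and 4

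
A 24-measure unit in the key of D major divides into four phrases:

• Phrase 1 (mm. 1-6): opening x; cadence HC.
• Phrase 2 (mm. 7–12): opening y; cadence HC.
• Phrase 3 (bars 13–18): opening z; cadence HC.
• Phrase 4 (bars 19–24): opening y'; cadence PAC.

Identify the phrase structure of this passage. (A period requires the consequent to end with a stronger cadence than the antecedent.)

Four phrases in two halves: the first half (mm. 1–12) ends with a half cadence, the second (mm. 13–24) with a perfect authentic cadence — a large antecedent–consequent pair, i.e. a double period.
Phrase 3 begins with different material from phrase 1, making it contrasting.

contrasting double period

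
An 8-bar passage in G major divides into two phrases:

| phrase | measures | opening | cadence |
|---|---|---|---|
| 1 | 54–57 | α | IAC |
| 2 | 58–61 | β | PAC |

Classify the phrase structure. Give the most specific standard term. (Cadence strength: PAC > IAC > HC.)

Phrase 1 ends with an imperfect authentic cadence (weaker) and phrase 2 with a perfect authentic cadence (stronger): antecedent + consequent = a period.
The two phrases open with different material (α / β), so the period is contrasting.

contrasting period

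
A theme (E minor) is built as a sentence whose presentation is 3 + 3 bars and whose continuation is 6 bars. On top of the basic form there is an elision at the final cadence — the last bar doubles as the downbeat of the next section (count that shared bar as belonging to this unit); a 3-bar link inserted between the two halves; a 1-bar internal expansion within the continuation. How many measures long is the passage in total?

Basic sentence: 3 + 3 + 6 = 12 bars.
12 (basic form) + 3 (link) + 1 (internal expansion) = 16.
The elision shares a bar with the next section but does not change this unit's count.

16 measures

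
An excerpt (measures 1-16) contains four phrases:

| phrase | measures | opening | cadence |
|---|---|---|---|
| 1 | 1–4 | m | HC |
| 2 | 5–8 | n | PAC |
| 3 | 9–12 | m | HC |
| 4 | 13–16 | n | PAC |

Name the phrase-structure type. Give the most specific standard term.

The cadence pattern HC–PAC–HC–PAC is weak–strong twice, and phrases 3–4 restate phrases 1–2: a period heard twice, not a double period (which would end weakly at phrase 2).

repeated period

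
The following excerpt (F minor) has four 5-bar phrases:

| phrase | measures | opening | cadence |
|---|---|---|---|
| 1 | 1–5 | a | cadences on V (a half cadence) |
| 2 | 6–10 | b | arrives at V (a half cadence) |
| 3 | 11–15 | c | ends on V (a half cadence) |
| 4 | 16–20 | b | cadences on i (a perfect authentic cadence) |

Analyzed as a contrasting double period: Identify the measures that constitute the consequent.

In a double period the four phrases pair into a large antecedent (phrases 1–2, ending half cadence) and a large consequent (phrases 3–4, ending perfect authentic cadence). The consequent spans measures 11–20.

measures 11–20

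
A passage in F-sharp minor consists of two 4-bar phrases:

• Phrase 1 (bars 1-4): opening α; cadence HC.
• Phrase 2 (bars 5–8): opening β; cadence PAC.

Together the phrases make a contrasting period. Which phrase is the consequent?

phrase 2

The phrase ending with the weaker cadence (half cadence) is the antecedent; the one ending more conclusively (perfect authentic cadence) is the consequent. The consequent is phrase 2.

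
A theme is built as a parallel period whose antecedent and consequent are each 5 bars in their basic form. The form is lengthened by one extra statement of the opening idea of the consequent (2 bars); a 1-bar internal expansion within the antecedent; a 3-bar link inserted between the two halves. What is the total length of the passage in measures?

16 measures

Basic parallel period: 5 + 5 = 10 bars.
10 (basic form) + 2 (extra statement) + 1 (internal expansion) + 3 (link) = 16.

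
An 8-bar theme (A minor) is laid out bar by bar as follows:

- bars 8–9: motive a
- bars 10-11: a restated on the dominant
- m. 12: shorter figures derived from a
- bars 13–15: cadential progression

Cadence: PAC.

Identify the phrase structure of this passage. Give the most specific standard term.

sentence

Basic idea (bars 8–9) + its repetition (mm. 10–11) form the presentation; fragmentation and cadence (mm. 12–15) form the continuation — the 8-bar whole is a sentence.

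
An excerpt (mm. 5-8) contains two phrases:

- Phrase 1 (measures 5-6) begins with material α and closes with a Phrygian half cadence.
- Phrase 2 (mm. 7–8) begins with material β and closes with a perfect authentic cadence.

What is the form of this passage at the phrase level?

contrasting period

Phrase 1 ends with a Phrygian half cadence (weaker) and phrase 2 with a perfect authentic cadence (stronger): antecedent + consequent = a period.
The two phrases open with different material (α / β), so the period is contrasting.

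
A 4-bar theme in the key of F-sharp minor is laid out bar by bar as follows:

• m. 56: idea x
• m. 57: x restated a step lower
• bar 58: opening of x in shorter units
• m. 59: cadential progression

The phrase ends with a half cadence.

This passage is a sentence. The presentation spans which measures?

measures 56–57

The presentation of a sentence is the basic idea (m. 56) plus its repetition (measure 57); the presentation is therefore measures 56-57.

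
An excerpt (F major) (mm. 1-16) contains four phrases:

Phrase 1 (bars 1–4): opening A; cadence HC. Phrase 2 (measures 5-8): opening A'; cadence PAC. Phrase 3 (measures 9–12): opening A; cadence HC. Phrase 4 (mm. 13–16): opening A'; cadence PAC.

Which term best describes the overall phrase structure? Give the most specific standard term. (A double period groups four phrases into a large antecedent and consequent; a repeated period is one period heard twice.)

The cadence pattern HC–PAC–HC–PAC is weak–strong twice, and phrases 3–4 restate phrases 1–2: a period heard twice, not a double period (which would end weakly at phrase 2).

repeated period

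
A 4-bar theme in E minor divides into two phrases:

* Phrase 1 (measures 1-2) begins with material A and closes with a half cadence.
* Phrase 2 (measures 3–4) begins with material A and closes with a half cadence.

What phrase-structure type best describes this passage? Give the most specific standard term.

Both phrases have the same opening (A) and the same cadence (half cadence): the second is a restatement, not a consequent, so this is a repeated phrase rather than a period.

repeated phrase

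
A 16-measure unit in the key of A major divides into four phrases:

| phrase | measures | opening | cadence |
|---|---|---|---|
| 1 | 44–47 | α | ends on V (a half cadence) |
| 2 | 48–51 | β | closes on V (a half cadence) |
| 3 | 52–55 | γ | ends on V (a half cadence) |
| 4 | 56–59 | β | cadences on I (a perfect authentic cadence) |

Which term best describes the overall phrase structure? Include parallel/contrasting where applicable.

Four phrases in two halves: the first half (mm. 44-51) ends with a half cadence, the second (mm. 52-59) with a perfect authentic cadence — a large antecedent–consequent pair, i.e. a double period.
Phrase 3 begins with different material from phrase 1, making it contrasting.

contrasting double period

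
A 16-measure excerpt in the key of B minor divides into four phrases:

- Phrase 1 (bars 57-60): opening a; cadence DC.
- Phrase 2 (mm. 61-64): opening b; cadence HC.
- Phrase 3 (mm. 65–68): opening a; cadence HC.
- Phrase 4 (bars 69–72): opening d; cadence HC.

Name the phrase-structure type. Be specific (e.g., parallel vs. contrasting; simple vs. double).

Phrase 4 ends with a half cadence, no stronger than phrase 2's half cadence, so the four phrases do not form a double period; nor do phrases 3–4 duplicate 1–2, so it is not a repeated period. With no phrase reaching a conclusive cadence, the passage is a phrase group.

phrase group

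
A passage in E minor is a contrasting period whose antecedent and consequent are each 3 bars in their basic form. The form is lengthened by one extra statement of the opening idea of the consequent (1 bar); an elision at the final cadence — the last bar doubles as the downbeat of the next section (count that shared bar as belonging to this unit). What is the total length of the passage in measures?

Basic contrasting period: 3 + 3 = 6 bars.
6 (basic form) + 1 (extra statement) = 7.
The elision shares a bar with the next section but does not change this unit's count.

7 measures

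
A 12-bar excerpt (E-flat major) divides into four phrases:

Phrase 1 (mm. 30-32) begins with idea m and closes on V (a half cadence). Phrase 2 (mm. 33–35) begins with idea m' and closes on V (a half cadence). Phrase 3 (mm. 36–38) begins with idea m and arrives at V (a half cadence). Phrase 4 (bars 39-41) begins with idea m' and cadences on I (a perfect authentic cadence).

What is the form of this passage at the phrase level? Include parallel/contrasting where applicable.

Four phrases in two halves: the first half (measures 30-35) ends with a half cadence, the second (bars 36–41) with a perfect authentic cadence — a large antecedent–consequent pair, i.e. a double period.
Phrase 3 begins with the same material as phrase 1, making it parallel.

parallel double period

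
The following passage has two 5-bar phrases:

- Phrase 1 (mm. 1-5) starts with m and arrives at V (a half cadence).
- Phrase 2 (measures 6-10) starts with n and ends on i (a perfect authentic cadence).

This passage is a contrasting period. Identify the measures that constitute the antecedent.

The antecedent is the phrase ending with the weaker cadence (half cadence, phrase 1) and the consequent the one ending more conclusively (perfect authentic cadence, phrase 2); the antecedent is mm. 1–5.

measures 1–5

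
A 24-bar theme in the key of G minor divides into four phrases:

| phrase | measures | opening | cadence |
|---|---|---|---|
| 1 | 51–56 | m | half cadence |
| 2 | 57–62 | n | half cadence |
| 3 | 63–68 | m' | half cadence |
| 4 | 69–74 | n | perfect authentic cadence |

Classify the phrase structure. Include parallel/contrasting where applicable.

parallel double period

Four phrases in two halves: the first half (mm. 51-62) ends with a half cadence, the second (measures 63–74) with a perfect authentic cadence — a large antecedent–consequent pair, i.e. a double period.
Phrase 3 begins with the same material as phrase 1, making it parallel.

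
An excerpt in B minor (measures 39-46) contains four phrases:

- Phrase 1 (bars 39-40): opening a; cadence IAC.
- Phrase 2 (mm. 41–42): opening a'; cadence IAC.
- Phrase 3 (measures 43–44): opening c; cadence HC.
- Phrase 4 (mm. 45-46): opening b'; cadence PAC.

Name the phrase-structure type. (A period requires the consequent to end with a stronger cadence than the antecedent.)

contrasting double period

Four phrases in two halves: the first half (mm. 39-42) ends with an imperfect authentic cadence, the second (bars 43-46) with a perfect authentic cadence — a large antecedent–consequent pair, i.e. a double period.
Phrase 3 begins with different material from phrase 1, making it contrasting.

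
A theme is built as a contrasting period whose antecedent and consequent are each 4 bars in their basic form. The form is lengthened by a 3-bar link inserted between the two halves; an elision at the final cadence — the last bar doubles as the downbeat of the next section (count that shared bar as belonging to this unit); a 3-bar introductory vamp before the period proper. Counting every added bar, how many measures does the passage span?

14 measures

Basic contrasting period: 4 + 4 = 8 bars.
8 (basic form) + 3 (link) + 3 (introduction) = 14.
The elision shares a bar with the next section but does not change this unit's count.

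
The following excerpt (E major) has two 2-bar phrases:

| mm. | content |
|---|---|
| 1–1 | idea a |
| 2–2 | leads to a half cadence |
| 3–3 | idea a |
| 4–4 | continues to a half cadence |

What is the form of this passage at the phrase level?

Both phrases have the same opening (a) and the same cadence (half cadence): the second is a restatement, not a consequent, so this is a repeated phrase rather than a period.

repeated phrase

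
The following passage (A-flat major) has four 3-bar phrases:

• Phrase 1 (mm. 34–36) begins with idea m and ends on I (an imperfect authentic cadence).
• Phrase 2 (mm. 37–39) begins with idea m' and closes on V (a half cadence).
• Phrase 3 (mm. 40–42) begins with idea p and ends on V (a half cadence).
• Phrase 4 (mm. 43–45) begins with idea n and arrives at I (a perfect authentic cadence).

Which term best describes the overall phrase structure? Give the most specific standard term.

contrasting double period

Four phrases in two halves: the first half (bars 34-39) ends with a half cadence, the second (measures 40–45) with a perfect authentic cadence — a large antecedent–consequent pair, i.e. a double period.
Phrase 3 begins with different material from phrase 1, making it contrasting.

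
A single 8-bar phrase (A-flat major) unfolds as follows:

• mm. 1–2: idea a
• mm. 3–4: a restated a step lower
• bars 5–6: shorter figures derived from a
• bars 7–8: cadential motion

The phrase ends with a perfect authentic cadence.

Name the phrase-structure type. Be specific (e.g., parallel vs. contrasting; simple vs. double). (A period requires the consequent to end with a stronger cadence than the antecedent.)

sentence

Basic idea (measures 1–2) + its repetition (measures 3-4) form the presentation; fragmentation and cadence (mm. 5–8) form the continuation — the 8-bar whole is a sentence.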